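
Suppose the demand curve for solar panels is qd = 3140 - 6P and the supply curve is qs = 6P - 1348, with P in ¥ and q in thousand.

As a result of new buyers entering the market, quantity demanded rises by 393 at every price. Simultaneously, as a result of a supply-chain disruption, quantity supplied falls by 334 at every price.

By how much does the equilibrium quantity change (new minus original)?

Solve the original market: 3140 - 6P = 6P - 1348, hence P = 374 and q = 896.
The new curves are qd = 3533 - 6P (demand) and qs = 6P - 1682 (supply).
New equilibrium: 3533 - 6P = 6P - 1682 ⇒ 5215 = 12P ⇒ P = 5215/12 ≈ 434.5833, q = 925.5.
Δq = 925.5 − 896 = +29.5.

+29.5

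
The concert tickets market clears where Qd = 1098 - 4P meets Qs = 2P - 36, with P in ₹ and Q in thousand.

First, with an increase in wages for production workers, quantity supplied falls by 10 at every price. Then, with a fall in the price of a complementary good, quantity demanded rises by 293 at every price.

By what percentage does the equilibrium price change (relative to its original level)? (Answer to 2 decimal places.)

+26.72

Initially, 1098 - 4P = 2P - 36, so 1134 = 6P and P = 189, Q = 342.
After the shift, demand is Qd = 1391 - 4P and supply is Qs = 2P - 46.
Clearing the new market: 1391 - 4P = 2P - 46, so P = 239.5 and Q = 433.
%ΔP = (239.5 − 189) / 189 × 100 = +26.72%.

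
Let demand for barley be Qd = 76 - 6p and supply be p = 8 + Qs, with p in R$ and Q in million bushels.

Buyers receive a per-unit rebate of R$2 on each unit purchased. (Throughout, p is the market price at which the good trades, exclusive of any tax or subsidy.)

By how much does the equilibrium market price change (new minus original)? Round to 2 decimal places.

+1.71

Solve the original market: 76 - 6p = p - 8, hence p = 12 and Q = 4.
Since buyers' out-of-pocket price is the market price minus the rebate, the effective demand curve becomes Qd = 88 - 6p.
Clearing the new market: 88 - 6p = p - 8, so p = 96/7 ≈ 13.7143 and Q = 40/7 ≈ 5.7143.
Δp = 13.7143 − 12 = +1.71.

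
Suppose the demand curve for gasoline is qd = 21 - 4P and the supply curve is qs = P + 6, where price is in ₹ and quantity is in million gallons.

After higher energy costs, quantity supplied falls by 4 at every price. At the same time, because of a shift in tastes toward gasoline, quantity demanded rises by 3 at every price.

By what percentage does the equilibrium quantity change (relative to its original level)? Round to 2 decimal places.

-28.89

Solve the original market: 21 - 4P = P + 6, hence P = 3 and q = 9.
The shock moves the curves to qd = 24 - 4P and qs = P + 2.
Clearing the new market: 24 - 4P = P + 2, so P = 4.4 and q = 6.4.
%Δq = (6.4 − 9) / 9 × 100 = -28.89%.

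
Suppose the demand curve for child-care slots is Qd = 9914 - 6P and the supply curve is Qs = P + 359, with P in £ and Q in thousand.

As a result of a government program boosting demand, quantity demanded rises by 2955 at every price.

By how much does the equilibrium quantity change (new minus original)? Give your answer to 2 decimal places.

+422.14

Before the shock: 9914 - 6P = P + 359 ⇒ 9555 = 7P ⇒ P = 1365, Q = 1724.
The new curves are Qd = 12869 - 6P (demand) and Qs = P + 359 (supply).
New equilibrium: 12869 - 6P = P + 359 ⇒ 12510 = 7P ⇒ P = 12510/7 ≈ 1787.1429, Q = 15023/7 ≈ 2146.1429.
ΔQ = 2146.1429 − 1724 = +422.14.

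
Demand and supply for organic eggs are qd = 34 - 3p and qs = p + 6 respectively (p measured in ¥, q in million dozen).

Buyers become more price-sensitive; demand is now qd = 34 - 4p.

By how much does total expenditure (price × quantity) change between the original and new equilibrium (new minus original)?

-26.04

Original equilibrium: 34 - 3p = p + 6 gives 28 = 4p, so p = 7 and q = 13.
After the shift, demand is qd = 34 - 4p and supply is qs = p + 6.
New equilibrium: 34 - 4p = p + 6 ⇒ 28 = 5p ⇒ p = 5.6, q = 11.6.
Expenditure moves from 7×13 = 91 to 5.6×11.6 = 64.96; change = -26.04.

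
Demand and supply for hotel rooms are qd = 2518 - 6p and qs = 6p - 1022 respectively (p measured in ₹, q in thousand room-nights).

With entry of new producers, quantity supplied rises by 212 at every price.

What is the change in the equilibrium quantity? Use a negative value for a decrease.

+106

Before the shock: 2518 - 6p = 6p - 1022 ⇒ 3540 = 12p ⇒ p = 295, q = 748.
The shock moves the curves to qd = 2518 - 6p and qs = 6p - 810.
New equilibrium: 2518 - 6p = 6p - 810 ⇒ 3328 = 12p ⇒ p = 832/3 ≈ 277.3333, q = 854.
Δq = 854 − 748 = +106.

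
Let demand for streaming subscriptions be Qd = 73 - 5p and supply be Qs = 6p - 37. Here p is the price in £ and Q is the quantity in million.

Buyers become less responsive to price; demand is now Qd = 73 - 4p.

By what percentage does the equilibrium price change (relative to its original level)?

Original equilibrium: 73 - 5p = 6p - 37 gives 110 = 11p, so p = 10 and Q = 23.
With the change applied: demand Qd = 73 - 4p, supply Qs = 6p - 37.
Clearing the new market: 73 - 4p = 6p - 37, so p = 11 and Q = 29.
%Δp = (11 − 10) / 10 × 100 = +10%.

+10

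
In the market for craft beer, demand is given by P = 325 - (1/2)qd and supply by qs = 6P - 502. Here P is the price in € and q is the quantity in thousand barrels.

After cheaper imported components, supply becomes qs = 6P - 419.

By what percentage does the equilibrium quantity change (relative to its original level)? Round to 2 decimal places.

+5.73

Original equilibrium: 650 - 2P = 6P - 502 gives 1152 = 8P, so P = 144 and q = 362.
After the shift, demand is qd = 650 - 2P and supply is qs = 6P - 419.
Equate the new curves: 650 - 2P = 6P - 419, giving 1069 = 8P, P = 133.625, q = 382.75.
%Δq = (382.75 − 362) / 362 × 100 = +5.73%.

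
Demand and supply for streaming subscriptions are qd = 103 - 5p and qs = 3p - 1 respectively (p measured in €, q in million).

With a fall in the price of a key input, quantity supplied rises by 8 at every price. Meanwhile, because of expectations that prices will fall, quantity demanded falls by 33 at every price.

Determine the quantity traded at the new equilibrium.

Before the shock: 103 - 5p = 3p - 1 ⇒ 104 = 8p ⇒ p = 13, q = 38.
After the shift, demand is qd = 70 - 5p and supply is qs = 3p + 7.
Equate the new curves: 70 - 5p = 3p + 7, giving 63 = 8p, p = 7.875, q = 30.625.

30.625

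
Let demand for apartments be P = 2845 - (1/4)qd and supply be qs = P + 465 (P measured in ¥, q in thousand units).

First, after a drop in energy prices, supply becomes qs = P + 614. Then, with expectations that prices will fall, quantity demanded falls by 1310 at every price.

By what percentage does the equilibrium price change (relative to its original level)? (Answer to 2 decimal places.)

Solve the original market: 11380 - 4P = P + 465, hence P = 2183 and q = 2648.
The new curves are qd = 10070 - 4P (demand) and qs = P + 614 (supply).
Setting them equal: 10070 - 4P = P + 614 → 9456 = 5P, so P = 1891.2 and q = 2505.2.
%ΔP = (1891.2 − 2183) / 2183 × 100 = -13.37%.

-13.37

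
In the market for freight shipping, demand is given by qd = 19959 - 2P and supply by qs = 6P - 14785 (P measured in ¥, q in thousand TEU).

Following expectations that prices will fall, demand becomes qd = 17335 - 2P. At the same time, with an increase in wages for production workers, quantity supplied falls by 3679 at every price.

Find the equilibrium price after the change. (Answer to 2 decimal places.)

4474.88

Solve the original market: 19959 - 2P = 6P - 14785, hence P = 4343 and q = 11273.
With the change applied: demand qd = 17335 - 2P, supply qs = 6P - 18464.
Clearing the new market: 17335 - 2P = 6P - 18464, so P = 4474.875 and q = 8385.25.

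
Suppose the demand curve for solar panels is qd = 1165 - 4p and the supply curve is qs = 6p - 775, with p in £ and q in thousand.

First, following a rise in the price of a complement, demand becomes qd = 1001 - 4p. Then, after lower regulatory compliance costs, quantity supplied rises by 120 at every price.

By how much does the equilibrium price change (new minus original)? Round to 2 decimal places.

Solve the original market: 1165 - 4p = 6p - 775, hence p = 194 and q = 389.
The new curves are qd = 1001 - 4p (demand) and qs = 6p - 655 (supply).
Setting them equal: 1001 - 4p = 6p - 655 → 1656 = 10p, so p = 165.6 and q = 338.6.
Δp = 165.6 − 194 = -28.40.

-28.40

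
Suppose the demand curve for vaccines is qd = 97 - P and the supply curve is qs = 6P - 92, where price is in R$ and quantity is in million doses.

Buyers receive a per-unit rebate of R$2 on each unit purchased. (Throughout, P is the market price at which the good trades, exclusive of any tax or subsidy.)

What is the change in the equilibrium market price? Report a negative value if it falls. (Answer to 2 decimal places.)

+0.29

Before the shock: 97 - P = 6P - 92 ⇒ 189 = 7P ⇒ P = 27, q = 70.
Since buyers' out-of-pocket price is the market price minus the rebate, the effective demand curve becomes qd = 99 - P.
Equate the new curves: 99 - P = 6P - 92, giving 191 = 7P, P = 191/7 ≈ 27.2857, q = 502/7 ≈ 71.7143.
ΔP = 27.2857 − 27 = +0.29.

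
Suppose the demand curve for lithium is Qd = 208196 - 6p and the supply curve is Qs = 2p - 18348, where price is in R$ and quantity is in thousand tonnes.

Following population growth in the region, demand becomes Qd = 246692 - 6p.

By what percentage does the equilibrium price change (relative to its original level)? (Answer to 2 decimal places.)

+16.99

Before the shock: 208196 - 6p = 2p - 18348 ⇒ 226544 = 8p ⇒ p = 28318, Q = 38288.
With the change applied: demand Qd = 246692 - 6p, supply Qs = 2p - 18348.
Clearing the new market: 246692 - 6p = 2p - 18348, so p = 33130 and Q = 47912.
%Δp = (33130 − 28318) / 28318 × 100 = +16.99%.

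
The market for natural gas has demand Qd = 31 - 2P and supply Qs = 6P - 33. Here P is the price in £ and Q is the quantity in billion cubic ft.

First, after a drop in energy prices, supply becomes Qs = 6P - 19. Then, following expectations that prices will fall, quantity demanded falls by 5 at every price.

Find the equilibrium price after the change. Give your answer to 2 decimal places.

Original equilibrium: 31 - 2P = 6P - 33 gives 64 = 8P, so P = 8 and Q = 15.
With the change applied: demand Qd = 26 - 2P, supply Qs = 6P - 19.
Setting them equal: 26 - 2P = 6P - 19 → 45 = 8P, so P = 5.625 and Q = 14.75.

5.63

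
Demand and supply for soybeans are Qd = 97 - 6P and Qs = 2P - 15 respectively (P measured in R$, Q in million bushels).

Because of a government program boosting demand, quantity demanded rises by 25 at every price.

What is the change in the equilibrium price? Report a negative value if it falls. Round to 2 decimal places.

Solve the original market: 97 - 6P = 2P - 15, hence P = 14 and Q = 13.
After the shift, demand is Qd = 122 - 6P and supply is Qs = 2P - 15.
New equilibrium: 122 - 6P = 2P - 15 ⇒ 137 = 8P ⇒ P = 17.125, Q = 19.25.
ΔP = 17.125 − 14 = +3.13.

+3.13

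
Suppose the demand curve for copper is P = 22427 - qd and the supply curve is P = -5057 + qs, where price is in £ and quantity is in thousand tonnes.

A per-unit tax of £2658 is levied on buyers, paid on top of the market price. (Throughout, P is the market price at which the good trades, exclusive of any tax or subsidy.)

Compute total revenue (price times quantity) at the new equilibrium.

91310028

Solve the original market: 22427 - P = P + 5057, hence P = 8685 and q = 13742.
Since buyers pay the price plus the tax, the effective demand curve becomes qd = 19769 - P.
Setting them equal: 19769 - P = P + 5057 → 14712 = 2P, so P = 7356 and q = 12413.
New expenditure = 7356 × 12413 = 91310028.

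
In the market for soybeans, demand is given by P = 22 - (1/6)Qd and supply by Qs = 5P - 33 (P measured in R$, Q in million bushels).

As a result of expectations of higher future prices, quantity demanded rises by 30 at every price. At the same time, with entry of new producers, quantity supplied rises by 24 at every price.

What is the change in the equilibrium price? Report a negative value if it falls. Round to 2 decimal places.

Before the shock: 132 - 6P = 5P - 33 ⇒ 165 = 11P ⇒ P = 15, Q = 42.
The shock moves the curves to Qd = 162 - 6P and Qs = 5P - 9.
Clearing the new market: 162 - 6P = 5P - 9, so P = 171/11 ≈ 15.5455 and Q = 756/11 ≈ 68.7273.
ΔP = 15.5455 − 15 = +0.55.

+0.55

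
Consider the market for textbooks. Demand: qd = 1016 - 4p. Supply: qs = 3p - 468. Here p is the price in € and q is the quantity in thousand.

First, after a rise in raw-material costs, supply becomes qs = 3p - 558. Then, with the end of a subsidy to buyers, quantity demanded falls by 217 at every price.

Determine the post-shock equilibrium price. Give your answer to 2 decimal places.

193.86

Before the shock: 1016 - 4p = 3p - 468 ⇒ 1484 = 7p ⇒ p = 212, q = 168.
The shock moves the curves to qd = 799 - 4p and qs = 3p - 558.
Setting them equal: 799 - 4p = 3p - 558 → 1357 = 7p, so p = 1357/7 ≈ 193.8571 and q = 165/7 ≈ 23.5714.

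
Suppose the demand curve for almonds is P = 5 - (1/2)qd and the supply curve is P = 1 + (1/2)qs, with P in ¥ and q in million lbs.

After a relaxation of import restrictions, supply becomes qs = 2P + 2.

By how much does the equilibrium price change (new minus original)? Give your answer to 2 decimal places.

-1.00

Before the shock: 10 - 2P = 2P - 2 ⇒ 12 = 4P ⇒ P = 3, q = 4.
After the shift, demand is qd = 10 - 2P and supply is qs = 2P + 2.
New equilibrium: 10 - 2P = 2P + 2 ⇒ 8 = 4P ⇒ P = 2, q = 6.
ΔP = 2 − 3 = -1.00.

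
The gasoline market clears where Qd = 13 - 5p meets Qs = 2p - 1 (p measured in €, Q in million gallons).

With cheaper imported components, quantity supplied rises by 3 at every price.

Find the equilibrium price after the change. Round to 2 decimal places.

Initially, 13 - 5p = 2p - 1, so 14 = 7p and p = 2, Q = 3.
After the shift, demand is Qd = 13 - 5p and supply is Qs = 2p + 2.
Clearing the new market: 13 - 5p = 2p + 2, so p = 11/7 ≈ 1.5714 and Q = 36/7 ≈ 5.1429.

1.57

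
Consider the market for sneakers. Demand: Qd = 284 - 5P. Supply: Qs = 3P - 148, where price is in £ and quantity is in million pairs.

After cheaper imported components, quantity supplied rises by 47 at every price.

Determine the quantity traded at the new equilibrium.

43.375

Before the shock: 284 - 5P = 3P - 148 ⇒ 432 = 8P ⇒ P = 54, Q = 14.
The shock moves the curves to Qd = 284 - 5P and Qs = 3P - 101.
Equate the new curves: 284 - 5P = 3P - 101, giving 385 = 8P, P = 48.125, Q = 43.375.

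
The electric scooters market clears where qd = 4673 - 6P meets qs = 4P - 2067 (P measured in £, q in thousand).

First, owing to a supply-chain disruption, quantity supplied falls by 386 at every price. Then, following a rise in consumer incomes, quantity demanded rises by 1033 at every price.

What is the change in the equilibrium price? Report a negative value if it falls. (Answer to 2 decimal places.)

+141.90

Initially, 4673 - 6P = 4P - 2067, so 6740 = 10P and P = 674, q = 629.
After the shift, demand is qd = 5706 - 6P and supply is qs = 4P - 2453.
Equate the new curves: 5706 - 6P = 4P - 2453, giving 8159 = 10P, P = 815.9, q = 810.6.
ΔP = 815.9 − 674 = +141.90.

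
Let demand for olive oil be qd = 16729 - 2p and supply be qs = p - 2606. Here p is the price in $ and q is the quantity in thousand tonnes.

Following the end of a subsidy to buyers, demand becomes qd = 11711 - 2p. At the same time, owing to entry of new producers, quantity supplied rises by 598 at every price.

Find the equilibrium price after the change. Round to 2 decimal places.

4573.00

Initially, 16729 - 2p = p - 2606, so 19335 = 3p and p = 6445, q = 3839.
The new curves are qd = 11711 - 2p (demand) and qs = p - 2008 (supply).
Setting them equal: 11711 - 2p = p - 2008 → 13719 = 3p, so p = 4573 and q = 2565.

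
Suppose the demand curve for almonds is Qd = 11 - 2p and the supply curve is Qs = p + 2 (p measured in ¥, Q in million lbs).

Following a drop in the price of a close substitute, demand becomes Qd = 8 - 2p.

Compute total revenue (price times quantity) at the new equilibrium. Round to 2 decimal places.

8.00

Initially, 11 - 2p = p + 2, so 9 = 3p and p = 3, Q = 5.
The new curves are Qd = 8 - 2p (demand) and Qs = p + 2 (supply).
Setting them equal: 8 - 2p = p + 2 → 6 = 3p, so p = 2 and Q = 4.
New expenditure = 2 × 4 = 8.00.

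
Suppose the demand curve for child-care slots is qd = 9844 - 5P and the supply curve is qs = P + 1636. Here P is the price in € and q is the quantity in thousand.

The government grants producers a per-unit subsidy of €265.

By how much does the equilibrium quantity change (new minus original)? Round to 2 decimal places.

Original equilibrium: 9844 - 5P = P + 1636 gives 8208 = 6P, so P = 1368 and q = 3004.
Since sellers receive the price plus the subsidy, the effective supply curve becomes qs = P + 1901.
Clearing the new market: 9844 - 5P = P + 1901, so P = 7943/6 ≈ 1323.8333 and q = 19349/6 ≈ 3224.8333.
Δq = 3224.8333 − 3004 = +220.83.

+220.83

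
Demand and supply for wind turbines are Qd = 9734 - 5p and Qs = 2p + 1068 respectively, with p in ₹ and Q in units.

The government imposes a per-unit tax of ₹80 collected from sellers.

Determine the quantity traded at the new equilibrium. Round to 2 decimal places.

3429.71

Initially, 9734 - 5p = 2p + 1068, so 8666 = 7p and p = 1238, Q = 3544.
Since sellers keep the price net of the tax, the effective supply curve becomes Qs = 2p + 908.
New equilibrium: 9734 - 5p = 2p + 908 ⇒ 8826 = 7p ⇒ p = 8826/7 ≈ 1260.8571, Q = 24008/7 ≈ 3429.7143.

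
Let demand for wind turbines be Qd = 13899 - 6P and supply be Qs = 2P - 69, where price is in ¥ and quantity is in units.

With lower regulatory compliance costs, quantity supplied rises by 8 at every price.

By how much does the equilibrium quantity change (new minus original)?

+6

Before the shock: 13899 - 6P = 2P - 69 ⇒ 13968 = 8P ⇒ P = 1746, Q = 3423.
The new curves are Qd = 13899 - 6P (demand) and Qs = 2P - 61 (supply).
Setting them equal: 13899 - 6P = 2P - 61 → 13960 = 8P, so P = 1745 and Q = 3429.
ΔQ = 3429 − 3423 = +6.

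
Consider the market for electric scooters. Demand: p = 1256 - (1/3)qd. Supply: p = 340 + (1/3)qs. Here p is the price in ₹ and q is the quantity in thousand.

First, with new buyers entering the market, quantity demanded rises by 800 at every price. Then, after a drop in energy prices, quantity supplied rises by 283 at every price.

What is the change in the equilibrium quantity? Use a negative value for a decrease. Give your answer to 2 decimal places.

+541.50

Solve the original market: 3768 - 3p = 3p - 1020, hence p = 798 and q = 1374.
The shock moves the curves to qd = 4568 - 3p and qs = 3p - 737.
Equate the new curves: 4568 - 3p = 3p - 737, giving 5305 = 6p, p = 5305/6 ≈ 884.1667, q = 1915.5.
Δq = 1915.5 − 1374 = +541.50.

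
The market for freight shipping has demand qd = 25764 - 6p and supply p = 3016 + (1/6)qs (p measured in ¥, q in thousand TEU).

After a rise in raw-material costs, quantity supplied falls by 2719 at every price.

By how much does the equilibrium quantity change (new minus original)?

-1359.5

Original equilibrium: 25764 - 6p = 6p - 18096 gives 43860 = 12p, so p = 3655 and q = 3834.
The new curves are qd = 25764 - 6p (demand) and qs = 6p - 20815 (supply).
Setting them equal: 25764 - 6p = 6p - 20815 → 46579 = 12p, so p = 46579/12 ≈ 3881.5833 and q = 2474.5.
Δq = 2474.5 − 3834 = -1359.5.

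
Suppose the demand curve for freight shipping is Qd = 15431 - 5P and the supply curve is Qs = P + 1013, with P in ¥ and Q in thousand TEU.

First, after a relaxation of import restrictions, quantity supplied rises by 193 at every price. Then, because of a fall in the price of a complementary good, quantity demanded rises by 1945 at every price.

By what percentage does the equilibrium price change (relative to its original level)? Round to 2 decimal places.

+12.15

Original equilibrium: 15431 - 5P = P + 1013 gives 14418 = 6P, so P = 2403 and Q = 3416.
After the shift, demand is Qd = 17376 - 5P and supply is Qs = P + 1206.
Equate the new curves: 17376 - 5P = P + 1206, giving 16170 = 6P, P = 2695, Q = 3901.
%ΔP = (2695 − 2403) / 2403 × 100 = +12.15%.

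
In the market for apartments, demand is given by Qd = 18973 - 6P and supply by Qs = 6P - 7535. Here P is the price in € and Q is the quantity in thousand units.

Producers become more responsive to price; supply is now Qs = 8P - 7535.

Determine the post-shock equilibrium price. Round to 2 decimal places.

Before the shock: 18973 - 6P = 6P - 7535 ⇒ 26508 = 12P ⇒ P = 2209, Q = 5719.
After the shift, demand is Qd = 18973 - 6P and supply is Qs = 8P - 7535.
Setting them equal: 18973 - 6P = 8P - 7535 → 26508 = 14P, so P = 13254/7 ≈ 1893.4286 and Q = 53287/7 ≈ 7612.4286.

1893.43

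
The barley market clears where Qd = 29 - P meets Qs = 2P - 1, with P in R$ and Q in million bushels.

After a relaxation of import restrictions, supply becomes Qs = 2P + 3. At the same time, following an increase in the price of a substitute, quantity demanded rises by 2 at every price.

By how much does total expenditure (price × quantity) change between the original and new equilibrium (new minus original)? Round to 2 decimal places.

+12.22

Before the shock: 29 - P = 2P - 1 ⇒ 30 = 3P ⇒ P = 10, Q = 19.
With the change applied: demand Qd = 31 - P, supply Qs = 2P + 3.
New equilibrium: 31 - P = 2P + 3 ⇒ 28 = 3P ⇒ P = 28/3 ≈ 9.3333, Q = 65/3 ≈ 21.6667.
Expenditure moves from 10×19 = 190 to 9.3333×21.6667 = 202.2222; change = +12.22.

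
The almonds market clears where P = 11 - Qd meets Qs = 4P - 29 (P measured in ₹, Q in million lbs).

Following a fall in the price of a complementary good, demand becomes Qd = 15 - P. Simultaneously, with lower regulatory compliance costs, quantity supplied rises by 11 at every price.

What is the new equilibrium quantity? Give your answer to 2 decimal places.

8.40

Solve the original market: 11 - P = 4P - 29, hence P = 8 and Q = 3.
The shock moves the curves to Qd = 15 - P and Qs = 4P - 18.
Clearing the new market: 15 - P = 4P - 18, so P = 6.6 and Q = 8.4.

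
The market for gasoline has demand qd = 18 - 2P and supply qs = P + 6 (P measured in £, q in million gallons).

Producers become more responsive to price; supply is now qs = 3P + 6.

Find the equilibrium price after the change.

2.4

Initially, 18 - 2P = P + 6, so 12 = 3P and P = 4, q = 10.
The new curves are qd = 18 - 2P (demand) and qs = 3P + 6 (supply).
Equate the new curves: 18 - 2P = 3P + 6, giving 12 = 5P, P = 2.4, q = 13.2.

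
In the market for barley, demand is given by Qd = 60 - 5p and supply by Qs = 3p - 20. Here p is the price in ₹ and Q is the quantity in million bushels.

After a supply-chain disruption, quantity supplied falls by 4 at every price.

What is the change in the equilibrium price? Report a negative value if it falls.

+0.5

Original equilibrium: 60 - 5p = 3p - 20 gives 80 = 8p, so p = 10 and Q = 10.
After the shift, demand is Qd = 60 - 5p and supply is Qs = 3p - 24.
Setting them equal: 60 - 5p = 3p - 24 → 84 = 8p, so p = 10.5 and Q = 7.5.
Δp = 10.5 − 10 = +0.5.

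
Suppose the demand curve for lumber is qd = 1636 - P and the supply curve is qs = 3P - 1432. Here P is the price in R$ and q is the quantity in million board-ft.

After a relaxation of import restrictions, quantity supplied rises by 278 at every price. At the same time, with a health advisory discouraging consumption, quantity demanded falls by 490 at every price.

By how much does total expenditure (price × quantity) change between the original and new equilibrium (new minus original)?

Solve the original market: 1636 - P = 3P - 1432, hence P = 767 and q = 869.
With the change applied: demand qd = 1146 - P, supply qs = 3P - 1154.
Setting them equal: 1146 - P = 3P - 1154 → 2300 = 4P, so P = 575 and q = 571.
Expenditure moves from 767×869 = 666523 to 575×571 = 328325; change = -338198.

-338198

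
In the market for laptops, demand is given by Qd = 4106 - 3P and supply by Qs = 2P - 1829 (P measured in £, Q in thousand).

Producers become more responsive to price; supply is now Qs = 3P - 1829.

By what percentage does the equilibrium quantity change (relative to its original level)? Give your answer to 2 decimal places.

+108.90

Initially, 4106 - 3P = 2P - 1829, so 5935 = 5P and P = 1187, Q = 545.
After the shift, demand is Qd = 4106 - 3P and supply is Qs = 3P - 1829.
Equate the new curves: 4106 - 3P = 3P - 1829, giving 5935 = 6P, P = 5935/6 ≈ 989.1667, Q = 1138.5.
%ΔQ = (1138.5 − 545) / 545 × 100 = +108.90%.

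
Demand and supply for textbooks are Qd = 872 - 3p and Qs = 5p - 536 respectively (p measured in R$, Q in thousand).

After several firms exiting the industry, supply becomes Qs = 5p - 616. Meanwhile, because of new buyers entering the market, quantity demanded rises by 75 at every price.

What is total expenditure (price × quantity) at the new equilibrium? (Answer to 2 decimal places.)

70505.95

Initially, 872 - 3p = 5p - 536, so 1408 = 8p and p = 176, Q = 344.
The new curves are Qd = 947 - 3p (demand) and Qs = 5p - 616 (supply).
Setting them equal: 947 - 3p = 5p - 616 → 1563 = 8p, so p = 195.375 and Q = 360.875.
New expenditure = 195.375 × 360.875 = 70505.95.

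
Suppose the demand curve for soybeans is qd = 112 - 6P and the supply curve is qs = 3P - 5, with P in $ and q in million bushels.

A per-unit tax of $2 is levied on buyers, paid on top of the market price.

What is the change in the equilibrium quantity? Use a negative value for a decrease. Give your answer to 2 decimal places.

Original equilibrium: 112 - 6P = 3P - 5 gives 117 = 9P, so P = 13 and q = 34.
Since buyers pay the price plus the tax, the effective demand curve becomes qd = 100 - 6P.
Clearing the new market: 100 - 6P = 3P - 5, so P = 35/3 ≈ 11.6667 and q = 30.
Δq = 30 − 34 = -4.00.

-4.00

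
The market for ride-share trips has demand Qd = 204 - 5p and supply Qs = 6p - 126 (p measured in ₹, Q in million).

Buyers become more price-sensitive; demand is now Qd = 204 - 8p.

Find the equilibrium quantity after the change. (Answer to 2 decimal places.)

15.43

Solve the original market: 204 - 5p = 6p - 126, hence p = 30 and Q = 54.
After the shift, demand is Qd = 204 - 8p and supply is Qs = 6p - 126.
Clearing the new market: 204 - 8p = 6p - 126, so p = 165/7 ≈ 23.5714 and Q = 108/7 ≈ 15.4286.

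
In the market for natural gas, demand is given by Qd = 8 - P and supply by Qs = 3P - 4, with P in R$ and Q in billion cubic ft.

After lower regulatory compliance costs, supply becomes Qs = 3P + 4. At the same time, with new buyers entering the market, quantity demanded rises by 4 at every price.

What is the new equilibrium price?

Before the shock: 8 - P = 3P - 4 ⇒ 12 = 4P ⇒ P = 3, Q = 5.
With the change applied: demand Qd = 12 - P, supply Qs = 3P + 4.
Equate the new curves: 12 - P = 3P + 4, giving 8 = 4P, P = 2, Q = 10.

2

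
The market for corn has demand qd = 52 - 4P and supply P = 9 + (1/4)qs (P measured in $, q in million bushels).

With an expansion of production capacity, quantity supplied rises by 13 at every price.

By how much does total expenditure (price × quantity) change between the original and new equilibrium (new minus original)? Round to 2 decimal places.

Initially, 52 - 4P = 4P - 36, so 88 = 8P and P = 11, q = 8.
After the shift, demand is qd = 52 - 4P and supply is qs = 4P - 23.
Clearing the new market: 52 - 4P = 4P - 23, so P = 9.375 and q = 14.5.
Expenditure moves from 11×8 = 88 to 9.375×14.5 = 135.9375; change = +47.94.

+47.94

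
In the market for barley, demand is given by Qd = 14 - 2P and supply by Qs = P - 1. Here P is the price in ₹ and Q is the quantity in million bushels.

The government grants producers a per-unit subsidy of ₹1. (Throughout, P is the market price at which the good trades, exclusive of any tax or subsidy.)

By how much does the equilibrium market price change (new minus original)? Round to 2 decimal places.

Initially, 14 - 2P = P - 1, so 15 = 3P and P = 5, Q = 4.
Since sellers receive the price plus the subsidy, the effective supply curve becomes Qs = P.
Equate the new curves: 14 - 2P = P, giving 14 = 3P, P = 14/3 ≈ 4.6667, Q = 14/3 ≈ 4.6667.
ΔP = 4.6667 − 5 = -0.33.

-0.33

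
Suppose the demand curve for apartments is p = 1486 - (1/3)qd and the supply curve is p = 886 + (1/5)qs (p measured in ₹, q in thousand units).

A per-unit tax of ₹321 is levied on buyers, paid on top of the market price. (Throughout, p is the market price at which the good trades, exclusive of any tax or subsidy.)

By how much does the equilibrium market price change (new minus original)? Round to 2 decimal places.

-120.38

Solve the original market: 4458 - 3p = 5p - 4430, hence p = 1111 and q = 1125.
Since buyers pay the price plus the tax, the effective demand curve becomes qd = 3495 - 3p.
Equate the new curves: 3495 - 3p = 5p - 4430, giving 7925 = 8p, p = 990.625, q = 523.125.
Δp = 990.625 − 1111 = -120.38.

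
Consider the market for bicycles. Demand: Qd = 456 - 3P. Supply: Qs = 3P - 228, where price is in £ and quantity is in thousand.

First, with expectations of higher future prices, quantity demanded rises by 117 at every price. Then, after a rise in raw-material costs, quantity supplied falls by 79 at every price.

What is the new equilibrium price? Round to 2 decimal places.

146.67

Before the shock: 456 - 3P = 3P - 228 ⇒ 684 = 6P ⇒ P = 114, Q = 114.
With the change applied: demand Qd = 573 - 3P, supply Qs = 3P - 307.
Setting them equal: 573 - 3P = 3P - 307 → 880 = 6P, so P = 440/3 ≈ 146.6667 and Q = 133.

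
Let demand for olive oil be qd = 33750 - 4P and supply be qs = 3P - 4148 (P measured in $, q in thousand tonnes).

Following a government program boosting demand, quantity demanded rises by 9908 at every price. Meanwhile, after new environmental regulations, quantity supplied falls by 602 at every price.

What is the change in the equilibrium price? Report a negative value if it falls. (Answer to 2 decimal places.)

Original equilibrium: 33750 - 4P = 3P - 4148 gives 37898 = 7P, so P = 5414 and q = 12094.
With the change applied: demand qd = 43658 - 4P, supply qs = 3P - 4750.
Equate the new curves: 43658 - 4P = 3P - 4750, giving 48408 = 7P, P = 48408/7 ≈ 6915.4286, q = 111974/7 ≈ 15996.2857.
ΔP = 6915.4286 − 5414 = +1501.43.

+1501.43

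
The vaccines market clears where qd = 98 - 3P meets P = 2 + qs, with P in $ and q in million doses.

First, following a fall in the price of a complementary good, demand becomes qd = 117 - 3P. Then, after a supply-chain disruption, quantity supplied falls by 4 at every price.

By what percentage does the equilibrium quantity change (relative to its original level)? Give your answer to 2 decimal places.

+7.61

Original equilibrium: 98 - 3P = P - 2 gives 100 = 4P, so P = 25 and q = 23.
With the change applied: demand qd = 117 - 3P, supply qs = P - 6.
New equilibrium: 117 - 3P = P - 6 ⇒ 123 = 4P ⇒ P = 30.75, q = 24.75.
%Δq = (24.75 − 23) / 23 × 100 = +7.61%.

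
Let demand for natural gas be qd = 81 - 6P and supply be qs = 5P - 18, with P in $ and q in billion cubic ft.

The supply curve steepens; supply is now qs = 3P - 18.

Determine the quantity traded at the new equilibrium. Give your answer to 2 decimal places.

Initially, 81 - 6P = 5P - 18, so 99 = 11P and P = 9, q = 27.
After the shift, demand is qd = 81 - 6P and supply is qs = 3P - 18.
Clearing the new market: 81 - 6P = 3P - 18, so P = 11 and q = 15.

15.00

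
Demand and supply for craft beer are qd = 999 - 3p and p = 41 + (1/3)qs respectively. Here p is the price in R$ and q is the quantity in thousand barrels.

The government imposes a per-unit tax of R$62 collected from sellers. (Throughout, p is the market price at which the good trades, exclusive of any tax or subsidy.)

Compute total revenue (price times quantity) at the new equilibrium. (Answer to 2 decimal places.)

Initially, 999 - 3p = 3p - 123, so 1122 = 6p and p = 187, q = 438.
Since sellers keep the price net of the tax, the effective supply curve becomes qs = 3p - 309.
New equilibrium: 999 - 3p = 3p - 309 ⇒ 1308 = 6p ⇒ p = 218, q = 345.
New expenditure = 218 × 345 = 75210.00.

75210.00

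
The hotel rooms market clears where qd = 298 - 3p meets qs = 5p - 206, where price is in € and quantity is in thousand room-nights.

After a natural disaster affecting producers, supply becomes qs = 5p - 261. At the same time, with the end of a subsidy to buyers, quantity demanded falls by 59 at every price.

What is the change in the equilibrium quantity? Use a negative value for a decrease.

-57.5

Initially, 298 - 3p = 5p - 206, so 504 = 8p and p = 63, q = 109.
The new curves are qd = 239 - 3p (demand) and qs = 5p - 261 (supply).
Clearing the new market: 239 - 3p = 5p - 261, so p = 62.5 and q = 51.5.
Δq = 51.5 − 109 = -57.5.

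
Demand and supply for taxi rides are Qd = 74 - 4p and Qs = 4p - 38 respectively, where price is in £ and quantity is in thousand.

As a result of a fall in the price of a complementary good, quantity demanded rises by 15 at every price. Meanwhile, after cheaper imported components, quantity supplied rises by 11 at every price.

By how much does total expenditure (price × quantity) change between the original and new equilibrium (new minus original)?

Before the shock: 74 - 4p = 4p - 38 ⇒ 112 = 8p ⇒ p = 14, Q = 18.
After the shift, demand is Qd = 89 - 4p and supply is Qs = 4p - 27.
Equate the new curves: 89 - 4p = 4p - 27, giving 116 = 8p, p = 14.5, Q = 31.
Expenditure moves from 14×18 = 252 to 14.5×31 = 449.5; change = +197.5.

+197.5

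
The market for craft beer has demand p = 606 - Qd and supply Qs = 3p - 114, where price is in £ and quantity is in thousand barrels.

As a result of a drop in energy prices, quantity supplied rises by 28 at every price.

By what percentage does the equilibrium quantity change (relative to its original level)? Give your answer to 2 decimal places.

+1.64

Initially, 606 - p = 3p - 114, so 720 = 4p and p = 180, Q = 426.
The new curves are Qd = 606 - p (demand) and Qs = 3p - 86 (supply).
Equate the new curves: 606 - p = 3p - 86, giving 692 = 4p, p = 173, Q = 433.
%ΔQ = (433 − 426) / 426 × 100 = +1.64%.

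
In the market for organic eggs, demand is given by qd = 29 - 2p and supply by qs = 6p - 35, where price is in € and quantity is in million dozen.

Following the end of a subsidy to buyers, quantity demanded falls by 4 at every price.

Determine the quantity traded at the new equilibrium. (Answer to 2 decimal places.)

Before the shock: 29 - 2p = 6p - 35 ⇒ 64 = 8p ⇒ p = 8, q = 13.
After the shift, demand is qd = 25 - 2p and supply is qs = 6p - 35.
Equate the new curves: 25 - 2p = 6p - 35, giving 60 = 8p, p = 7.5, q = 10.

10.00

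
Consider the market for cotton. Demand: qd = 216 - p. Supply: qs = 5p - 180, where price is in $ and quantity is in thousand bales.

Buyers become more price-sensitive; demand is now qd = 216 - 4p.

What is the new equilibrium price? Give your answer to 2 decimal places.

44.00

Initially, 216 - p = 5p - 180, so 396 = 6p and p = 66, q = 150.
The shock moves the curves to qd = 216 - 4p and qs = 5p - 180.
Equate the new curves: 216 - 4p = 5p - 180, giving 396 = 9p, p = 44, q = 40.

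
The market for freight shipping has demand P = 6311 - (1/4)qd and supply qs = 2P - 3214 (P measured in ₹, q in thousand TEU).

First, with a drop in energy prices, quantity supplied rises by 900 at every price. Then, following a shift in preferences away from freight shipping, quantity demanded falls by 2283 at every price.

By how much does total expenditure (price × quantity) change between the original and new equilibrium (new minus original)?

Original equilibrium: 25244 - 4P = 2P - 3214 gives 28458 = 6P, so P = 4743 and q = 6272.
After the shift, demand is qd = 22961 - 4P and supply is qs = 2P - 2314.
Equate the new curves: 22961 - 4P = 2P - 2314, giving 25275 = 6P, P = 4212.5, q = 6111.
Expenditure moves from 4743×6272 = 29748096 to 4212.5×6111 = 25742587.5; change = -4005508.5.

-4005508.5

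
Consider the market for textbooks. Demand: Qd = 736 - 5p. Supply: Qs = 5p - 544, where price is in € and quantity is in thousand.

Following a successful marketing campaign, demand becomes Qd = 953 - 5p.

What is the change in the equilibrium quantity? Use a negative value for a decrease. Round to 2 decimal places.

Initially, 736 - 5p = 5p - 544, so 1280 = 10p and p = 128, Q = 96.
The new curves are Qd = 953 - 5p (demand) and Qs = 5p - 544 (supply).
Equate the new curves: 953 - 5p = 5p - 544, giving 1497 = 10p, p = 149.7, Q = 204.5.
ΔQ = 204.5 − 96 = +108.50.

+108.50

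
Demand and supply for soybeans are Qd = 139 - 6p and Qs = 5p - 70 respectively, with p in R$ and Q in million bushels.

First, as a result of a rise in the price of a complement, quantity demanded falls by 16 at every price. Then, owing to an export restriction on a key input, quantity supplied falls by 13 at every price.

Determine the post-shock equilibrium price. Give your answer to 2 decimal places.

Solve the original market: 139 - 6p = 5p - 70, hence p = 19 and Q = 25.
After the shift, demand is Qd = 123 - 6p and supply is Qs = 5p - 83.
Setting them equal: 123 - 6p = 5p - 83 → 206 = 11p, so p = 206/11 ≈ 18.7273 and Q = 117/11 ≈ 10.6364.

18.73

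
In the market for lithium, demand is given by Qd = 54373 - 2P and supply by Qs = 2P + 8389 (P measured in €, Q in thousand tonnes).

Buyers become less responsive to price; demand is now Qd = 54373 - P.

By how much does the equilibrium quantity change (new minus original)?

+7664

Before the shock: 54373 - 2P = 2P + 8389 ⇒ 45984 = 4P ⇒ P = 11496, Q = 31381.
After the shift, demand is Qd = 54373 - P and supply is Qs = 2P + 8389.
New equilibrium: 54373 - P = 2P + 8389 ⇒ 45984 = 3P ⇒ P = 15328, Q = 39045.
ΔQ = 39045 − 31381 = +7664.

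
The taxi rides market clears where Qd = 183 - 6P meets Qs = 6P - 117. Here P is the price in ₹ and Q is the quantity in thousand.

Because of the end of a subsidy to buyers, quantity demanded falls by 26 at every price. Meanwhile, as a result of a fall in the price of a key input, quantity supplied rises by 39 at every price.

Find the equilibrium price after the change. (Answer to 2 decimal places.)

19.58

Original equilibrium: 183 - 6P = 6P - 117 gives 300 = 12P, so P = 25 and Q = 33.
The shock moves the curves to Qd = 157 - 6P and Qs = 6P - 78.
New equilibrium: 157 - 6P = 6P - 78 ⇒ 235 = 12P ⇒ P = 235/12 ≈ 19.5833, Q = 39.5.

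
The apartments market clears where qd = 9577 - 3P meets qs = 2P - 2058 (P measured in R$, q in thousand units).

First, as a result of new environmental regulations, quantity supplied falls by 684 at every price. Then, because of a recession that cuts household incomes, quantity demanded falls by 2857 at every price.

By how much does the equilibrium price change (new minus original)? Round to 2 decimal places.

-434.60

Solve the original market: 9577 - 3P = 2P - 2058, hence P = 2327 and q = 2596.
The shock moves the curves to qd = 6720 - 3P and qs = 2P - 2742.
Clearing the new market: 6720 - 3P = 2P - 2742, so P = 1892.4 and q = 1042.8.
ΔP = 1892.4 − 2327 = -434.60.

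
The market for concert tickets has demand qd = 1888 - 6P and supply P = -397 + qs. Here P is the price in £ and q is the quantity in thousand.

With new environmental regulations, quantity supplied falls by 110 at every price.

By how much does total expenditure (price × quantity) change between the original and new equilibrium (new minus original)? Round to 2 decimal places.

Initially, 1888 - 6P = P + 397, so 1491 = 7P and P = 213, q = 610.
After the shift, demand is qd = 1888 - 6P and supply is qs = P + 287.
Equate the new curves: 1888 - 6P = P + 287, giving 1601 = 7P, P = 1601/7 ≈ 228.7143, q = 3610/7 ≈ 515.7143.
Expenditure moves from 213×610 = 129930 to 228.7143×515.7143 = 117951.2245; change = -11978.78.

-11978.78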